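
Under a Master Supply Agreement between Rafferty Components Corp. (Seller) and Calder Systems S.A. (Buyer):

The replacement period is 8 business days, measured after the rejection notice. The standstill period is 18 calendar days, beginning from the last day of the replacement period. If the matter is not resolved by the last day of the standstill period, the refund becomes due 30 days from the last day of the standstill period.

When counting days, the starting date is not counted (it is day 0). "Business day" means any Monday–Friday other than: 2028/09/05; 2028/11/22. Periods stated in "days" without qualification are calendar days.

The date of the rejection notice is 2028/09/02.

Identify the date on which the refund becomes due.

The last day of the replacement period: 8 business days after Saturday, 2028/09/02, skipping weekends and the listed holiday on Sep 5 — Sep 4, Sep 6, Sep 7, Sep 8, Sep 11, Sep 12, Sep 13, Sep 14 — lands on Thursday, 2028/09/14.
The last day of the standstill period: 2028/09/14 + 18 days = 2028/10/02.
The date on which the refund becomes due: 2028/10/02 + 30 days = 2028/11/01.

2028/11/01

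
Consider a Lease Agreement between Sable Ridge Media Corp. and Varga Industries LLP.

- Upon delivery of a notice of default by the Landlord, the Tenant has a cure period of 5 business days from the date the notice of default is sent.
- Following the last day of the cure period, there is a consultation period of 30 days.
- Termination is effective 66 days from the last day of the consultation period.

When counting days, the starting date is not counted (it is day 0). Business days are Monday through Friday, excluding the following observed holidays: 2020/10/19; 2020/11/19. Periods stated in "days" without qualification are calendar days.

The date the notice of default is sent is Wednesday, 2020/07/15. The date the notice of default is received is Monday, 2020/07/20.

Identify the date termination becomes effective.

From Wednesday, 2020/07/15, 5 business days (Jul 16, Jul 17, Jul 20, Jul 21, Jul 22, skipping weekends) brings us to Wednesday, 2020/07/22, which is the last day of the cure period.
The last day of the consultation period: 2020/07/22 + 30 days = 2020/08/21.
Adding 66 calendar days to 2020/08/21 gives 2020/10/26, which is the date termination becomes effective.

2020/10/26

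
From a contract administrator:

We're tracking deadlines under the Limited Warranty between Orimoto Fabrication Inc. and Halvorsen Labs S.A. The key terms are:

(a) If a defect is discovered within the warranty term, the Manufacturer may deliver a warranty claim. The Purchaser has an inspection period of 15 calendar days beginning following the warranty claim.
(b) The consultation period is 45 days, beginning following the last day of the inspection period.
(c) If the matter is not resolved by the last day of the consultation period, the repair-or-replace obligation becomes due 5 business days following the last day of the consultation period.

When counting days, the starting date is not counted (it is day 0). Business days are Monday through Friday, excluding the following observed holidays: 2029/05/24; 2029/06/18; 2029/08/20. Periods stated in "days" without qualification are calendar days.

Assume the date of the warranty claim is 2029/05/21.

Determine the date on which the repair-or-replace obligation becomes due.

Adding 15 calendar days to 2029/05/21 gives 2029/06/05, which is the last day of the inspection period.
The last day of the consultation period: 2029/06/05 + 45 days = 2029/07/20.
The date on which the repair-or-replace obligation becomes due: 5 business days after Friday, 2029/07/20, skipping weekends — Jul 23, Jul 24, Jul 25, Jul 26, Jul 27 — lands on Friday, 2029/07/27.

2029/07/27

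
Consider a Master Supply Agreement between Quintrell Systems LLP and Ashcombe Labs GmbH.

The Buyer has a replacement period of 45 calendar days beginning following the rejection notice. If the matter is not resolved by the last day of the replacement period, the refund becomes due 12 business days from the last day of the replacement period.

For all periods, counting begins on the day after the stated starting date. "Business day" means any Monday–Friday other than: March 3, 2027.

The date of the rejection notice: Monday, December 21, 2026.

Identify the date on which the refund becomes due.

February 22, 2027

The last day of the replacement period: December 21, 2026 + 45 days = February 4, 2027.
The date on which the refund becomes due: 12 business days after Thursday, February 4, 2027, skipping weekends — Feb 5, Feb 8, Feb 9, Feb 10, …, Feb 18, Feb 19, Feb 22 — lands on Monday, February 22, 2027.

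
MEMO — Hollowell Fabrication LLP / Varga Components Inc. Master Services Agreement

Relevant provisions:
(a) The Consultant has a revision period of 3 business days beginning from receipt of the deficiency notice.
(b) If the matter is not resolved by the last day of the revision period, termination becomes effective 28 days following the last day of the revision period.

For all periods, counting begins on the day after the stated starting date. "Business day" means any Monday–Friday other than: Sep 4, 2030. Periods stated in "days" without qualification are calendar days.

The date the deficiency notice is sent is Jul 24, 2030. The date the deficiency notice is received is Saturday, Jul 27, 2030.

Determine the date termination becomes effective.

From Saturday, Jul 27, 2030, 3 business days (Jul 29, Jul 30, Jul 31, skipping weekends) brings us to Wednesday, Jul 31, 2030, which is the last day of the revision period.
Adding 28 calendar days to Jul 31, 2030 gives Aug 28, 2030, which is the date termination becomes effective.

Aug 28, 2030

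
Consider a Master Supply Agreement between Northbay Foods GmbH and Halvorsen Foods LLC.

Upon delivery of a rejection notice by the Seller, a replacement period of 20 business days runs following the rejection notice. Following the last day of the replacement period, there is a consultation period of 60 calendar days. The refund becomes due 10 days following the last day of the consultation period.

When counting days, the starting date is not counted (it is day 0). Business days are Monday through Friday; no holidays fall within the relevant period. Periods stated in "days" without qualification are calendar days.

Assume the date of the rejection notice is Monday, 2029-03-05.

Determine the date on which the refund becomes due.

2029-06-11

From Monday, 2029-03-05, 20 business days (Mar 6, Mar 7, Mar 8, Mar 9, …, Mar 29, Mar 30, Apr 2, skipping weekends) brings us to Monday, 2029-04-02, which is the last day of the replacement period.
The last day of the consultation period: 2029-04-02 + 60 days = 2029-06-01.
The date on which the refund becomes due: 2029-06-01 + 10 days = 2029-06-11.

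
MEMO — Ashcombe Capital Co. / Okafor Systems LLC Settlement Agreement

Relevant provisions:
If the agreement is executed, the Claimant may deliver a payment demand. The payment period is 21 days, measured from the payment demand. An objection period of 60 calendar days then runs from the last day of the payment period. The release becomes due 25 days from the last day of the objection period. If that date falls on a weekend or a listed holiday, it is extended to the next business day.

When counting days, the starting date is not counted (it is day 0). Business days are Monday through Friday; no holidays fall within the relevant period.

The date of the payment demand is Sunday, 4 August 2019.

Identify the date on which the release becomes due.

The last day of the payment period: 21 calendar days after 4 August 2019 is 25 August 2019.
The last day of the objection period: 60 calendar days after 25 August 2019 is 24 October 2019.
Adding 25 calendar days to 24 October 2019 gives 18 November 2019, which is the date on which the release becomes due. 18 November 2019 is a Monday, so no roll-forward applies.

18 November 2019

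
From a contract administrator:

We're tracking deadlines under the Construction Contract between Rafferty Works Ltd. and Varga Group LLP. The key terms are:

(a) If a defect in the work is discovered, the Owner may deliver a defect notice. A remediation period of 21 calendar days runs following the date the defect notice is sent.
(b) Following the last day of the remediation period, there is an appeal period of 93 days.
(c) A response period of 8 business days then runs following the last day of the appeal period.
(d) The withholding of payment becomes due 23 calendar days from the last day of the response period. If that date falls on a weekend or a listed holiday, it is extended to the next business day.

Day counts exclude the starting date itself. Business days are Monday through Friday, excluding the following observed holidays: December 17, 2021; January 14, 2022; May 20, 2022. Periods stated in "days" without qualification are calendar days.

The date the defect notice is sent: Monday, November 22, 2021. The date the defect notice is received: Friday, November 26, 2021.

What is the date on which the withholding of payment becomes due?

April 20, 2022

Adding 21 calendar days to November 22, 2021 gives December 13, 2021, which is the last day of the remediation period.
Adding 93 calendar days to December 13, 2021 gives March 16, 2022, which is the last day of the appeal period.
The last day of the response period: counting 8 business days from Wednesday, March 16, 2022 (Mar 17, Mar 18, Mar 21, Mar 22, Mar 23, Mar 24, Mar 25, Mar 28, skipping weekends) reaches Monday, March 28, 2022.
Adding 23 calendar days to March 28, 2022 gives April 20, 2022, which is the date on which the withholding of payment becomes due. April 20, 2022 is a Wednesday and is not a listed holiday, so no roll-forward applies.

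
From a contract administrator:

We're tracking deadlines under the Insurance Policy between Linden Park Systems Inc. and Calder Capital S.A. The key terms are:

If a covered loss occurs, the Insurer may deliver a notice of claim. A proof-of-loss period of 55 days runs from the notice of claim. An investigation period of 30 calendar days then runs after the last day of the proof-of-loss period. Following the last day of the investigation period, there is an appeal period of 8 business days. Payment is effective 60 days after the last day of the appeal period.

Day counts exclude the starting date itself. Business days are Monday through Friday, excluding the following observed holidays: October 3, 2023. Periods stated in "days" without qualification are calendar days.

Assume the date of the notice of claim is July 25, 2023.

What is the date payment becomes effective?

December 29, 2023

Adding 55 calendar days to July 25, 2023 gives September 18, 2023, which is the last day of the proof-of-loss period.
Adding 30 calendar days to September 18, 2023 gives October 18, 2023, which is the last day of the investigation period.
The last day of the appeal period: 8 business days after Wednesday, October 18, 2023, skipping weekends — Oct 19, Oct 20, Oct 23, Oct 24, Oct 25, Oct 26, Oct 27, Oct 30 — lands on Monday, October 30, 2023.
The date payment becomes effective: 60 calendar days after October 30, 2023 is December 29, 2023.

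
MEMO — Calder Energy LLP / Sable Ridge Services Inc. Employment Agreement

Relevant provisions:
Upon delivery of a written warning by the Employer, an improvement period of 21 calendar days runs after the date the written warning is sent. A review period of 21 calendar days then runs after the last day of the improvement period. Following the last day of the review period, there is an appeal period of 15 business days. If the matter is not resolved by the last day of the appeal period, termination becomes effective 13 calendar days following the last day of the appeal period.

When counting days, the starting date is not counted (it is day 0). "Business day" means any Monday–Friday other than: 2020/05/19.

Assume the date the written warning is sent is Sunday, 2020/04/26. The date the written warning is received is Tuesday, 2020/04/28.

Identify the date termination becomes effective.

Adding 21 calendar days to 2020/04/26 gives 2020/05/17, which is the last day of the improvement period.
Adding 21 calendar days to 2020/05/17 gives 2020/06/07, which is the last day of the review period.
The last day of the appeal period: 15 business days after Sunday, 2020/06/07, skipping weekends — Jun 8, Jun 9, Jun 10, Jun 11, …, Jun 24, Jun 25, Jun 26 — lands on Friday, 2020/06/26.
The date termination becomes effective: 13 calendar days after 2020/06/26 is 2020/07/09.

2020/07/09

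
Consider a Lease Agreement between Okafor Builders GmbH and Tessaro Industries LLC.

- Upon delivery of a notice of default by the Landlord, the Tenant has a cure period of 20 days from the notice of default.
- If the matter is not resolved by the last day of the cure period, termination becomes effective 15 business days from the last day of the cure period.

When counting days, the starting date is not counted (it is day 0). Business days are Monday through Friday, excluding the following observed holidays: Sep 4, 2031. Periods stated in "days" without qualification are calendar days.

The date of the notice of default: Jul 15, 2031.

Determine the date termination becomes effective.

Adding 20 calendar days to Jul 15, 2031 gives Aug 4, 2031, which is the last day of the cure period.
The date termination becomes effective: counting 15 business days from Monday, Aug 4, 2031 (Aug 5, Aug 6, Aug 7, Aug 8, …, Aug 21, Aug 22, Aug 25, skipping weekends) reaches Monday, Aug 25, 2031.

Aug 25, 2031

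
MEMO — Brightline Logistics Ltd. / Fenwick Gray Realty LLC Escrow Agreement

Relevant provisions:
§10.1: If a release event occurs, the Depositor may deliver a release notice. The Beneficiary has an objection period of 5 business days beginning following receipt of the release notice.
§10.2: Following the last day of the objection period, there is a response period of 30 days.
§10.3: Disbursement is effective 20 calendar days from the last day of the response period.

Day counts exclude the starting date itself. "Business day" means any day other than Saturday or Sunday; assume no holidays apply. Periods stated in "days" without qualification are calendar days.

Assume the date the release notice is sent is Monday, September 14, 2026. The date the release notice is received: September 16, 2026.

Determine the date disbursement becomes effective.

The last day of the objection period: 5 business days after Wednesday, September 16, 2026, skipping weekends — Sep 17, Sep 18, Sep 21, Sep 22, Sep 23 — lands on Wednesday, September 23, 2026.
Adding 30 calendar days to September 23, 2026 gives October 23, 2026, which is the last day of the response period.
Adding 20 calendar days to October 23, 2026 gives November 12, 2026, which is the date disbursement becomes effective.

November 12, 2026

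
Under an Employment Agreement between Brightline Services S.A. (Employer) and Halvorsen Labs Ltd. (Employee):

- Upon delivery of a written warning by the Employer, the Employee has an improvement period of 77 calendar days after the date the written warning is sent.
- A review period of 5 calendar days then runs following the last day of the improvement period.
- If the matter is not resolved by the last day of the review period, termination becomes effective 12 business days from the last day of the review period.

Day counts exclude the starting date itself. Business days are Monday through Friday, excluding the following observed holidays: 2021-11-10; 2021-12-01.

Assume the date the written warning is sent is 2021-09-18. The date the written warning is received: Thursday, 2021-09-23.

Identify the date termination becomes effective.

The last day of the improvement period: 77 calendar days after 2021-09-18 is 2021-12-04.
The last day of the review period: 5 calendar days after 2021-12-04 is 2021-12-09.
The date termination becomes effective: 12 business days after Thursday, 2021-12-09, skipping weekends — Dec 10, Dec 13, Dec 14, Dec 15, …, Dec 23, Dec 24, Dec 27 — lands on Monday, 2021-12-27.

2021-12-27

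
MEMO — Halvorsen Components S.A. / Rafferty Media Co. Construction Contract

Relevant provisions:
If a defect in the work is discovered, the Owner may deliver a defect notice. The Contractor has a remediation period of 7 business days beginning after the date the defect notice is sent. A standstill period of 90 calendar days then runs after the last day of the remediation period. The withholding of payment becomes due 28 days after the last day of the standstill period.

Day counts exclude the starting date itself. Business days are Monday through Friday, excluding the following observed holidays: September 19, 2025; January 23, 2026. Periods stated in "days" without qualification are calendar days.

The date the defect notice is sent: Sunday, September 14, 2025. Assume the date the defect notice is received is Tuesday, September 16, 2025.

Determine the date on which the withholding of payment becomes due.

January 20, 2026

The last day of the remediation period: counting 7 business days from Sunday, September 14, 2025 (Sep 15, Sep 16, Sep 17, Sep 18, Sep 22, Sep 23, Sep 24, skipping weekends and the listed holiday on Sep 19) reaches Wednesday, September 24, 2025.
Adding 90 calendar days to September 24, 2025 gives December 23, 2025, which is the last day of the standstill period.
The date on which the withholding of payment becomes due: December 23, 2025 + 28 days = January 20, 2026.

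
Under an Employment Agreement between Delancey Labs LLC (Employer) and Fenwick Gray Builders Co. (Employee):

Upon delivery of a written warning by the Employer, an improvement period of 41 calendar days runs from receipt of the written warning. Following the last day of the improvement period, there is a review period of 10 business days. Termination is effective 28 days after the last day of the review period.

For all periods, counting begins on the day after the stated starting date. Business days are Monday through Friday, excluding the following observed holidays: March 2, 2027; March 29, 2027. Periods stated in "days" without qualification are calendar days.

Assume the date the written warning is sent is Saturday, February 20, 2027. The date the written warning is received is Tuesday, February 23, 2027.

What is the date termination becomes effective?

The last day of the improvement period: 41 calendar days after February 23, 2027 is April 5, 2027.
The last day of the review period: 10 business days after Monday, April 5, 2027, skipping weekends — Apr 6, Apr 7, Apr 8, Apr 9, Apr 12, Apr 13, Apr 14, Apr 15, Apr 16, Apr 19 — lands on Monday, April 19, 2027.
The date termination becomes effective: April 19, 2027 + 28 days = May 17, 2027.

May 17, 2027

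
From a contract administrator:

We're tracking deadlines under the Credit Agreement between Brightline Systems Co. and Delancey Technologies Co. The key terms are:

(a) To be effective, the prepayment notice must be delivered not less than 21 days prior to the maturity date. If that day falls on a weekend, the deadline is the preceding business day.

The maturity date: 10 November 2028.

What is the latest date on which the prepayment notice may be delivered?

20 October 2028

Counting back 21 calendar days from 10 November 2028 gives 20 October 2028. That is a Friday, so no adjustment is needed.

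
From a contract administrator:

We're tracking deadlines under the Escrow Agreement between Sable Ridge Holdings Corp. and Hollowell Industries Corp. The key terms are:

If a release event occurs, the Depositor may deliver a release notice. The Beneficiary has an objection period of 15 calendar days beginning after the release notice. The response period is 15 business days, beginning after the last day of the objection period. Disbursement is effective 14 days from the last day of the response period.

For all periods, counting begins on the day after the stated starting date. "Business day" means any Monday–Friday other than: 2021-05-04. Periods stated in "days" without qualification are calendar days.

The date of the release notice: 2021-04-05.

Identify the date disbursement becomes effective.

The last day of the objection period: 15 calendar days after 2021-04-05 is 2021-04-20.
The last day of the response period: 15 business days after Tuesday, 2021-04-20, skipping weekends and the listed holiday on May 4 — Apr 21, Apr 22, Apr 23, Apr 26, …, May 10, May 11, May 12 — lands on Wednesday, 2021-05-12.
The date disbursement becomes effective: 14 calendar days after 2021-05-12 is 2021-05-26.

2021-05-26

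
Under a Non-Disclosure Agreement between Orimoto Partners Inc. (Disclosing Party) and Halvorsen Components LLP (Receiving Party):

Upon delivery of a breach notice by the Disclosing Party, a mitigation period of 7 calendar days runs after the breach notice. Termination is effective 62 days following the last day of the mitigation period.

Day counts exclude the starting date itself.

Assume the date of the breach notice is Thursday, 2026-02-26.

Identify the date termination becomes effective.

2026-05-06

The last day of the mitigation period: 2026-02-26 + 7 days = 2026-03-05.
The date termination becomes effective: 2026-03-05 + 62 days = 2026-05-06.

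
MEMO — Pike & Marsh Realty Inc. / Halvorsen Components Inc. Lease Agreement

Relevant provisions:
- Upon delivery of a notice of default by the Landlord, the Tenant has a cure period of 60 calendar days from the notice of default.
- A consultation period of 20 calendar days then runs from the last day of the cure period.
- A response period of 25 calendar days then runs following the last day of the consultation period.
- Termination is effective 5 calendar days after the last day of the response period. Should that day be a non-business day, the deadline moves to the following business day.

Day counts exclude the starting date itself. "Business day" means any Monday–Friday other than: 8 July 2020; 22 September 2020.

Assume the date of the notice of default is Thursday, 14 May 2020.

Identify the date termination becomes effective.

Adding 60 calendar days to 14 May 2020 gives 13 July 2020, which is the last day of the cure period.
Adding 20 calendar days to 13 July 2020 gives 2 August 2020, which is the last day of the consultation period.
Adding 25 calendar days to 2 August 2020 gives 27 August 2020, which is the last day of the response period.
The date termination becomes effective: 27 August 2020 + 5 days = 1 September 2020. 1 September 2020 is a Tuesday and is not a listed holiday, so no roll-forward applies.

1 September 2020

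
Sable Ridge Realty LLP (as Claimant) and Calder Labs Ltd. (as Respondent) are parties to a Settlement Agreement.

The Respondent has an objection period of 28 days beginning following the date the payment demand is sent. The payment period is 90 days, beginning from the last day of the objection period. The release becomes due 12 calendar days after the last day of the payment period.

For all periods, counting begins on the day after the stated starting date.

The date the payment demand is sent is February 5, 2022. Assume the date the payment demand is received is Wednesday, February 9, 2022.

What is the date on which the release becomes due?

June 15, 2022

Adding 28 calendar days to February 5, 2022 gives March 5, 2022, which is the last day of the objection period.
Adding 90 calendar days to March 5, 2022 gives June 3, 2022, which is the last day of the payment period.
The date on which the release becomes due: 12 calendar days after June 3, 2022 is June 15, 2022.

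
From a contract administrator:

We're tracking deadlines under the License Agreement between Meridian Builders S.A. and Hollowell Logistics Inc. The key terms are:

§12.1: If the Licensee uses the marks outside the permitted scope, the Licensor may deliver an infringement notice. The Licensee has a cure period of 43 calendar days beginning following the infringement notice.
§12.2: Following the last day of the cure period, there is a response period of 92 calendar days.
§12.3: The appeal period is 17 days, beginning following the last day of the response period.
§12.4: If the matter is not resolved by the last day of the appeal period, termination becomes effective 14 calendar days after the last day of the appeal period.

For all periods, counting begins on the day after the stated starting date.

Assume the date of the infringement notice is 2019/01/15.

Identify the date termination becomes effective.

The last day of the cure period: 2019/01/15 + 43 days = 2019/02/27.
The last day of the response period: 92 calendar days after 2019/02/27 is 2019/05/30.
The last day of the appeal period: 2019/05/30 + 17 days = 2019/06/16.
The date termination becomes effective: 14 calendar days after 2019/06/16 is 2019/06/30.

2019/06/30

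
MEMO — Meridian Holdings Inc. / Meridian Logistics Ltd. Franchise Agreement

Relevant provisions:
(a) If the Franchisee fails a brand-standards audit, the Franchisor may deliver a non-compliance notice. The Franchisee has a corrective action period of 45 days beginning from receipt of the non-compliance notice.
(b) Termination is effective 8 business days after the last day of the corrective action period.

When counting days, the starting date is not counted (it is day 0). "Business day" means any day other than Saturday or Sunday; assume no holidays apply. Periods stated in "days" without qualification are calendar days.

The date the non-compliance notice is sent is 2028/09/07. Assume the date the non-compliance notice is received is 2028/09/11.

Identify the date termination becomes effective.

The last day of the corrective action period: 45 calendar days after 2028/09/11 is 2028/10/26.
From Thursday, 2028/10/26, 8 business days (Oct 27, Oct 30, Oct 31, Nov 1, Nov 2, Nov 3, Nov 6, Nov 7, skipping weekends) brings us to Tuesday, 2028/11/07, which is the date termination becomes effective.

2028/11/07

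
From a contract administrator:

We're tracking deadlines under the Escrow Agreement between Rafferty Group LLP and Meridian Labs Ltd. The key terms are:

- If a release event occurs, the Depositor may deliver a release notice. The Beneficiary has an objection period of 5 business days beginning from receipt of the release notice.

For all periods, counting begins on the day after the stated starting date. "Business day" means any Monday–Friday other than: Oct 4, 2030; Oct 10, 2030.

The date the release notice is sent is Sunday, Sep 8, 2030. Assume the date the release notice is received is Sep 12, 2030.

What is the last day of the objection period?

From Thursday, Sep 12, 2030, 5 business days (Sep 13, Sep 16, Sep 17, Sep 18, Sep 19, skipping weekends) brings us to Thursday, Sep 19, 2030, which is the last day of the objection period.

Sep 19, 2030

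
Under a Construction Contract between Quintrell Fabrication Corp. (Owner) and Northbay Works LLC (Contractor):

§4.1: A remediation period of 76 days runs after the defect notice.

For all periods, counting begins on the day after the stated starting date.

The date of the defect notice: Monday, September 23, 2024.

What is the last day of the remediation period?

December 8, 2024

The last day of the remediation period: 76 calendar days after September 23, 2024 is December 8, 2024.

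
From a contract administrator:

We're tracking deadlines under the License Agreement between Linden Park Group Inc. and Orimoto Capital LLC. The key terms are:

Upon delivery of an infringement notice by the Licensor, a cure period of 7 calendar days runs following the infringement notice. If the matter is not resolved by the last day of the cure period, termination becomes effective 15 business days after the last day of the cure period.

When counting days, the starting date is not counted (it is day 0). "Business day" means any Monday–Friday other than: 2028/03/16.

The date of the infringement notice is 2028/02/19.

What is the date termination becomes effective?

The last day of the cure period: 7 calendar days after 2028/02/19 is 2028/02/26.
The date termination becomes effective: counting 15 business days from Saturday, 2028/02/26 (Feb 28, Feb 29, Mar 1, Mar 2, …, Mar 15, Mar 17, Mar 20, skipping weekends and the listed holiday on Mar 16) reaches Monday, 2028/03/20.

2028/03/20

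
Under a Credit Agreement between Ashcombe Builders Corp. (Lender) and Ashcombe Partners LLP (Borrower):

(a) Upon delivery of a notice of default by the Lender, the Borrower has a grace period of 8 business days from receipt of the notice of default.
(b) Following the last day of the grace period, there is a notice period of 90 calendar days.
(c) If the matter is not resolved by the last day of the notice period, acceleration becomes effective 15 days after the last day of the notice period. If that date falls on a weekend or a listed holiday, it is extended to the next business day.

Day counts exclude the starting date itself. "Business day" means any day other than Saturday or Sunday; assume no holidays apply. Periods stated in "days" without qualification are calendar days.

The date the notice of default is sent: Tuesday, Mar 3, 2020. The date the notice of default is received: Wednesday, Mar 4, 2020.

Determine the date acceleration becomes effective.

Jun 29, 2020

From Wednesday, Mar 4, 2020, 8 business days (Mar 5, Mar 6, Mar 9, Mar 10, Mar 11, Mar 12, Mar 13, Mar 16, skipping weekends) brings us to Monday, Mar 16, 2020, which is the last day of the grace period.
The last day of the notice period: 90 calendar days after Mar 16, 2020 is Jun 14, 2020.
The date acceleration becomes effective: 15 calendar days after Jun 14, 2020 is Jun 29, 2020. Jun 29, 2020 is a Monday, so no roll-forward applies.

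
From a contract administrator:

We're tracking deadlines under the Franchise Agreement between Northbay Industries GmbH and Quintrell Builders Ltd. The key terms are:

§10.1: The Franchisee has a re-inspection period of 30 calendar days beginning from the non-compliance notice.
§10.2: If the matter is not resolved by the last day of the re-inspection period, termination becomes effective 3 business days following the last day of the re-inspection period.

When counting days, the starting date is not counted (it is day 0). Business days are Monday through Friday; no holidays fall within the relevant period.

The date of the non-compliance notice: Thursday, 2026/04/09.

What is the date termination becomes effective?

2026/05/13

The last day of the re-inspection period: 2026/04/09 + 30 days = 2026/05/09.
The date termination becomes effective: counting 3 business days from Saturday, 2026/05/09 (May 11, May 12, May 13, skipping weekends) reaches Wednesday, 2026/05/13.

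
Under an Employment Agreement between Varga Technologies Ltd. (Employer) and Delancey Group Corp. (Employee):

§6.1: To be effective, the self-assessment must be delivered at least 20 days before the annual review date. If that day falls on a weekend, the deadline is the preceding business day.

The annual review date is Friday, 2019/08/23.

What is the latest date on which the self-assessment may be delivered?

2019/08/02

2019/08/23 minus 20 days is 2019/08/03. That is a Saturday, so the deadline moves back to Friday, 2019/08/02.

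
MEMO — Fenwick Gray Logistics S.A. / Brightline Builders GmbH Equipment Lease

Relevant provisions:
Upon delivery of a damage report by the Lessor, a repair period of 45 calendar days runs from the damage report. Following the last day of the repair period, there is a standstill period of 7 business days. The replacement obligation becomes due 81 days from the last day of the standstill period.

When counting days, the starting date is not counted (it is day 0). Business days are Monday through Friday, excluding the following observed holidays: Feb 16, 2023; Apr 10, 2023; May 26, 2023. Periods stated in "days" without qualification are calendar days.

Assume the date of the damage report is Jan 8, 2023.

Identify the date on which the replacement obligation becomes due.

May 23, 2023

Adding 45 calendar days to Jan 8, 2023 gives Feb 22, 2023, which is the last day of the repair period.
The last day of the standstill period: 7 business days after Wednesday, Feb 22, 2023, skipping weekends — Feb 23, Feb 24, Feb 27, Feb 28, Mar 1, Mar 2, Mar 3 — lands on Friday, Mar 3, 2023.
Adding 81 calendar days to Mar 3, 2023 gives May 23, 2023, which is the date on which the replacement obligation becomes due.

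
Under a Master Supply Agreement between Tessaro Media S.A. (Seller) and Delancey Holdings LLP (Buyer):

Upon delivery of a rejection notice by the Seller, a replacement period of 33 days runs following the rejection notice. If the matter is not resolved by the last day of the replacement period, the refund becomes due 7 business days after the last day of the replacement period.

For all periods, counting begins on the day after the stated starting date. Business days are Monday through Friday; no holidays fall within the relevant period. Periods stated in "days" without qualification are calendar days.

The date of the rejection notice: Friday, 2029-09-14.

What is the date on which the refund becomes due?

The last day of the replacement period: 2029-09-14 + 33 days = 2029-10-17.
From Wednesday, 2029-10-17, 7 business days (Oct 18, Oct 19, Oct 22, Oct 23, Oct 24, Oct 25, Oct 26, skipping weekends) brings us to Friday, 2029-10-26, which is the date on which the refund becomes due.

2029-10-26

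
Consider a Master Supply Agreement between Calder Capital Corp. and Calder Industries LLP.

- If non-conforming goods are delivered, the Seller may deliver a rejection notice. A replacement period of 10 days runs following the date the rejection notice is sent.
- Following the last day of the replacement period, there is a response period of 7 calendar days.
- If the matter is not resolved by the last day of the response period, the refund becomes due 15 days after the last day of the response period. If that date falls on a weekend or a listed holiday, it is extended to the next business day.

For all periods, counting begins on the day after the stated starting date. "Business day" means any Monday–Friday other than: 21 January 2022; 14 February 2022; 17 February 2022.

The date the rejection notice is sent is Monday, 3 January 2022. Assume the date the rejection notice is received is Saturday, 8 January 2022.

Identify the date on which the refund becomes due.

The last day of the replacement period: 10 calendar days after 3 January 2022 is 13 January 2022.
The last day of the response period: 13 January 2022 + 7 days = 20 January 2022.
The date on which the refund becomes due: 20 January 2022 + 15 days = 4 February 2022. 4 February 2022 is a Friday and is not a listed holiday, so no roll-forward applies.

4 February 2022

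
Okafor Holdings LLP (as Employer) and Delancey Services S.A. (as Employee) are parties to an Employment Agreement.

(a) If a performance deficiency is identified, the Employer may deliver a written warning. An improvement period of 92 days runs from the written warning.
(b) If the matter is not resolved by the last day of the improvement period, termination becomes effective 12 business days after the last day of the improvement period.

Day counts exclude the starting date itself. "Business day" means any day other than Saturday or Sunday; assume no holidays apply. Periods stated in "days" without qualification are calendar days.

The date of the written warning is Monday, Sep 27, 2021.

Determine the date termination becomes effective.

The last day of the improvement period: 92 calendar days after Sep 27, 2021 is Dec 28, 2021.
The date termination becomes effective: 12 business days after Tuesday, Dec 28, 2021, skipping weekends — Dec 29, Dec 30, Dec 31, Jan 3, …, Jan 11, Jan 12, Jan 13 — lands on Thursday, Jan 13, 2022.

Jan 13, 2022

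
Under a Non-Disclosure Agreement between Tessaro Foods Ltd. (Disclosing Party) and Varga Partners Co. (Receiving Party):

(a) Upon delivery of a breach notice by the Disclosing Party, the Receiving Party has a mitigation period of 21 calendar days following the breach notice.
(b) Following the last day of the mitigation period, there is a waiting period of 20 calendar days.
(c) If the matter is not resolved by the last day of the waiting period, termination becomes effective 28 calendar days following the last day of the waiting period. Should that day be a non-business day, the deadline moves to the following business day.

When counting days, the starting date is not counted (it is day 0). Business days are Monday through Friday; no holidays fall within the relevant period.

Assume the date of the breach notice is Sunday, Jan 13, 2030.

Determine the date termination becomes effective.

Adding 21 calendar days to Jan 13, 2030 gives Feb 3, 2030, which is the last day of the mitigation period.
Adding 20 calendar days to Feb 3, 2030 gives Feb 23, 2030, which is the last day of the waiting period.
Adding 28 calendar days to Feb 23, 2030 gives Mar 23, 2030, which is the date termination becomes effective. That falls on a Saturday, so it rolls to the next business day, Monday, Mar 25, 2030.

Mar 25, 2030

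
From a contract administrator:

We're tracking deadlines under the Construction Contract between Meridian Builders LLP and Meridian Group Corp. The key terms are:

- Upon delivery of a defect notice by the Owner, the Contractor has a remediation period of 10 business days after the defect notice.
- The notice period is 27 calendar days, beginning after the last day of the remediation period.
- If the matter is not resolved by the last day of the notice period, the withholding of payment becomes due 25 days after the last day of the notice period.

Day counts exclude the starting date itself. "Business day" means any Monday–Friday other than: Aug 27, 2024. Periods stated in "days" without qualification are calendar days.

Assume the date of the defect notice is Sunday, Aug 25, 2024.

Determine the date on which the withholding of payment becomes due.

The last day of the remediation period: counting 10 business days from Sunday, Aug 25, 2024 (Aug 26, Aug 28, Aug 29, Aug 30, Sep 2, Sep 3, Sep 4, Sep 5, Sep 6, Sep 9, skipping weekends and the listed holiday on Aug 27) reaches Monday, Sep 9, 2024.
The last day of the notice period: 27 calendar days after Sep 9, 2024 is Oct 6, 2024.
Adding 25 calendar days to Oct 6, 2024 gives Oct 31, 2024, which is the date on which the withholding of payment becomes due.

Oct 31, 2024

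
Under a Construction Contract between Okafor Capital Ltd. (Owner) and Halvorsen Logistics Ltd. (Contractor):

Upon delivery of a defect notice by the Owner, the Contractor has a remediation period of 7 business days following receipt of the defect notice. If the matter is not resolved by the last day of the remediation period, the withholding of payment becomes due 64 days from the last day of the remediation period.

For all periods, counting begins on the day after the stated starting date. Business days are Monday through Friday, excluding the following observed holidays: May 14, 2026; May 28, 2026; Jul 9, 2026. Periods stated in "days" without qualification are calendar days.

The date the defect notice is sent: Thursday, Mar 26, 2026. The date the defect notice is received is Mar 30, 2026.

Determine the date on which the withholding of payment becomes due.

Jun 11, 2026

From Monday, Mar 30, 2026, 7 business days (Mar 31, Apr 1, Apr 2, Apr 3, Apr 6, Apr 7, Apr 8, skipping weekends) brings us to Wednesday, Apr 8, 2026, which is the last day of the remediation period.
Adding 64 calendar days to Apr 8, 2026 gives Jun 11, 2026, which is the date on which the withholding of payment becomes due.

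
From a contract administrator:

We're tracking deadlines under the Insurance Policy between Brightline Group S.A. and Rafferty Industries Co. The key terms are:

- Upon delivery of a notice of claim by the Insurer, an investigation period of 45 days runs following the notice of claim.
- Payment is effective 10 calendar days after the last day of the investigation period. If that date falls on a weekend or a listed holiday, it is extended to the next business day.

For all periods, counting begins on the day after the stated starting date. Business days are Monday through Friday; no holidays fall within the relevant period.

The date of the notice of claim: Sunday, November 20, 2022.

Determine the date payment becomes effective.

January 16, 2023

The last day of the investigation period: 45 calendar days after November 20, 2022 is January 4, 2023.
The date payment becomes effective: 10 calendar days after January 4, 2023 is January 14, 2023. That falls on a Saturday, so it rolls to the next business day, Monday, January 16, 2023.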